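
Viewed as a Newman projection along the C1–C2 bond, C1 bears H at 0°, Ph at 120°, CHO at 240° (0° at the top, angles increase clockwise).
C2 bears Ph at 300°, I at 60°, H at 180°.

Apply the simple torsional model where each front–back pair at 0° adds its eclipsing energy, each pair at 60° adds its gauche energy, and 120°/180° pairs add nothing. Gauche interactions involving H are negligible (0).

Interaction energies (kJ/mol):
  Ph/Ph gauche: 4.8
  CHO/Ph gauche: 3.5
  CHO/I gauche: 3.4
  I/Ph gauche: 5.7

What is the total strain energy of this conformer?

9.2 kJ/mol

This conformer (staggered): Ph(120°)/I(60°) gauche 5.7; CHO(240°)/Ph(300°) gauche 3.5 → 9.2 kJ/mol.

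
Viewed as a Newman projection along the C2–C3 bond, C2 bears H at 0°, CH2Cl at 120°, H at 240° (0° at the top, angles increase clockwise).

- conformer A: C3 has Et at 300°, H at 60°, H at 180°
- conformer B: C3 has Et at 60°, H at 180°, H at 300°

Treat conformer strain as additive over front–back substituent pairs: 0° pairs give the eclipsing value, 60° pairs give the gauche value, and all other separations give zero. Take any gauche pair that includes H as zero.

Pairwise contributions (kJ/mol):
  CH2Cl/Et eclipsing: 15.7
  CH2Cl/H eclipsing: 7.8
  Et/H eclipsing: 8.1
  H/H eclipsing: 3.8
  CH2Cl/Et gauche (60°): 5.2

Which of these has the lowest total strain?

A

A (staggered): no non-H gauche contacts → 0.0 kJ/mol.
B (staggered): CH2Cl–Et gauche; 5.2 = 5.2 kJ/mol.
A has the lowest total (0.0 kJ/mol).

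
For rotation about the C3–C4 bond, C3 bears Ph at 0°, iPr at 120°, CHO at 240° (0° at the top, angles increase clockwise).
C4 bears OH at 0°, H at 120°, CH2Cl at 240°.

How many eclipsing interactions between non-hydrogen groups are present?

2

Non-H eclipsing pairs: Ph(0°)/OH(0°); CHO(240°)/CH2Cl(240°) — 2 interactions.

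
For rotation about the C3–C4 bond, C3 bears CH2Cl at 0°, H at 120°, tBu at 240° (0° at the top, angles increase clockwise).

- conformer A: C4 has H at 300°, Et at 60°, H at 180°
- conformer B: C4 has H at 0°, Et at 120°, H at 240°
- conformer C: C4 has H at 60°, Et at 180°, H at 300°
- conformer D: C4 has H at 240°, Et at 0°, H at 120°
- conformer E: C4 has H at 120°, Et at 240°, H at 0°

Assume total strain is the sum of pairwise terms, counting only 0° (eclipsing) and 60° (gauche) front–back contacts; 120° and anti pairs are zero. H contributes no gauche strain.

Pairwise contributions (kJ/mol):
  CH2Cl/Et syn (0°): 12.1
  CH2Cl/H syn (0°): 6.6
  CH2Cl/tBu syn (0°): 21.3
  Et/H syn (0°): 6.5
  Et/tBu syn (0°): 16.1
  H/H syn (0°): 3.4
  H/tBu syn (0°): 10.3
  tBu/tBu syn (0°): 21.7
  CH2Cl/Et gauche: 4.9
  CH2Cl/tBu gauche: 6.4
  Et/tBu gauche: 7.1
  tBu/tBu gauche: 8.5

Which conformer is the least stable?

A (staggered): CH2Cl(0°)/Et(60°) gauche 4.9 → 4.9 kJ/mol.
B (eclipsed): CH2Cl(0°)/H(0°) eclipsed 6.6; H(120°)/Et(120°) eclipsed 6.5; tBu(240°)/H(240°) eclipsed 10.3 → 23.4 kJ/mol.
C (staggered): tBu(240°)/Et(180°) gauche 7.1 → 7.1 kJ/mol.
D (eclipsed): CH2Cl(0°)/Et(0°) eclipsed 12.1; H(120°)/H(120°) eclipsed 3.4; tBu(240°)/H(240°) eclipsed 10.3 → 25.8 kJ/mol.
E (eclipsed): CH2Cl(0°)/H(0°) eclipsed 6.6; H(120°)/H(120°) eclipsed 3.4; tBu(240°)/Et(240°) eclipsed 16.1 → 26.1 kJ/mol.
E has the highest total (26.1 kJ/mol).

E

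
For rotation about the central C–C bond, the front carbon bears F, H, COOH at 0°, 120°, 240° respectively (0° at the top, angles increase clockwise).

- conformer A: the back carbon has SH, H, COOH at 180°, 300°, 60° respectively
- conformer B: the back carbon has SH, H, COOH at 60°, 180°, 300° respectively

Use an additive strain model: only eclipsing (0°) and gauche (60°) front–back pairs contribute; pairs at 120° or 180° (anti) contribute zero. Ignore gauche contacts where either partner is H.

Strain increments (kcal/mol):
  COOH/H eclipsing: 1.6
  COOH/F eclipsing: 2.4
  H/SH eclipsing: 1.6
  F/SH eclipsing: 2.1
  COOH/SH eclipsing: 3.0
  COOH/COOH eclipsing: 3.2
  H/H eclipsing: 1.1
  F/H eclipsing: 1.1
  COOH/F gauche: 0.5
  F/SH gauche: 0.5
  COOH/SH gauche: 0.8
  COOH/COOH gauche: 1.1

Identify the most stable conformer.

A (staggered): F(0°)/COOH(60°) gauche 0.5; COOH(240°)/SH(180°) gauche 0.8 → 1.3 kcal/mol.
B (staggered): F(0°)/SH(60°) gauche 0.5; F(0°)/COOH(300°) gauche 0.5; COOH(240°)/COOH(300°) gauche 1.1 → 2.1 kcal/mol.
A has the lowest total (1.3 kcal/mol).

A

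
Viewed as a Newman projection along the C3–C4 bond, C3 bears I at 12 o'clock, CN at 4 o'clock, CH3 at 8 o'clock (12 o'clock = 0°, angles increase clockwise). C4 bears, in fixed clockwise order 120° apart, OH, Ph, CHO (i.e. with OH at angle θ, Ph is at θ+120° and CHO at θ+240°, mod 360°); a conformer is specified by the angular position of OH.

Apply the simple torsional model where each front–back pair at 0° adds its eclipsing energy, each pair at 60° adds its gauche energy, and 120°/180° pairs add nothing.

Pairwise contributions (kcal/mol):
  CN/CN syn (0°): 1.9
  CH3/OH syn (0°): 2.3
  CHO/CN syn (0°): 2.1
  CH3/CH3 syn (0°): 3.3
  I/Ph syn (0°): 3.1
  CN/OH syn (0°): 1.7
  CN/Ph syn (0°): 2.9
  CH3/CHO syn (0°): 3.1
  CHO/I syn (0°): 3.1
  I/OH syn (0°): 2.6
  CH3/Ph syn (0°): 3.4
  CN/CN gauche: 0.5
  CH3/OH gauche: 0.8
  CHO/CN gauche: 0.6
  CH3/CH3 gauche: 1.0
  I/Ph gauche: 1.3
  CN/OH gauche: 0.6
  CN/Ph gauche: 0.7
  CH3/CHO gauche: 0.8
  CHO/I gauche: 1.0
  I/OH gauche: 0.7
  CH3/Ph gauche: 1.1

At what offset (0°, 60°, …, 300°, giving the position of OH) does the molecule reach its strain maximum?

OH at 0° (eclipsed): I–OH eclipsed, CN–Ph eclipsed, CH3–CHO eclipsed; 2.6 + 2.9 + 3.1 = 8.6 kcal/mol.
OH at 60° (staggered): I–OH gauche, I–CHO gauche, CN–OH gauche, CN–Ph gauche, CH3–Ph gauche, CH3–CHO gauche; 0.7 + 1.0 + 0.6 + 0.7 + 1.1 + 0.8 = 4.9 kcal/mol.
OH at 120° (eclipsed): I–CHO eclipsed, CN–OH eclipsed, CH3–Ph eclipsed; 3.1 + 1.7 + 3.4 = 8.2 kcal/mol.
OH at 180° (staggered): I–Ph gauche, I–CHO gauche, CN–OH gauche, CN–CHO gauche, CH3–OH gauche, CH3–Ph gauche; 1.3 + 1.0 + 0.6 + 0.6 + 0.8 + 1.1 = 5.4 kcal/mol.
OH at 240° (eclipsed): I–Ph eclipsed, CN–CHO eclipsed, CH3–OH eclipsed; 3.1 + 2.1 + 2.3 = 7.5 kcal/mol.
OH at 300° (staggered): I–OH gauche, I–Ph gauche, CN–Ph gauche, CN–CHO gauche, CH3–OH gauche, CH3–CHO gauche; 0.7 + 1.3 + 0.7 + 0.6 + 0.8 + 0.8 = 4.9 kcal/mol.
The maximum (8.6 kcal/mol) occurs with OH at 0°.

0°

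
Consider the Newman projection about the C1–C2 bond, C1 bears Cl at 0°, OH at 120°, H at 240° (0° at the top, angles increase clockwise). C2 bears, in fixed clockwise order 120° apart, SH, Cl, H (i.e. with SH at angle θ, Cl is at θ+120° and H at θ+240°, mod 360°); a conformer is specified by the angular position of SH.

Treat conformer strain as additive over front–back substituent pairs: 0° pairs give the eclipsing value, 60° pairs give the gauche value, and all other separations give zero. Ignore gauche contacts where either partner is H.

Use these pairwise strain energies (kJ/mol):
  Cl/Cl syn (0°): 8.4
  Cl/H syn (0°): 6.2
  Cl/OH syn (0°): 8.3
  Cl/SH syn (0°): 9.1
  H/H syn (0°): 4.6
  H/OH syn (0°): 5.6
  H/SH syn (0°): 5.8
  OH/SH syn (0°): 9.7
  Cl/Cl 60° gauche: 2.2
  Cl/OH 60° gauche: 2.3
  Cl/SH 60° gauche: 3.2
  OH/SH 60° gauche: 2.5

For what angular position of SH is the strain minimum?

180°

SH at 0° (eclipsed): Cl(0°)/SH(0°) eclipsed 9.1; OH(120°)/Cl(120°) eclipsed 8.3; H(240°)/H(240°) eclipsed 4.6 → 22.0 kJ/mol.
SH at 60° (staggered): Cl(0°)/SH(60°) gauche 3.2; OH(120°)/SH(60°) gauche 2.5; OH(120°)/Cl(180°) gauche 2.3 → 8.0 kJ/mol.
SH at 120° (eclipsed): Cl(0°)/H(0°) eclipsed 6.2; OH(120°)/SH(120°) eclipsed 9.7; H(240°)/Cl(240°) eclipsed 6.2 → 22.1 kJ/mol.
SH at 180° (staggered): Cl(0°)/Cl(300°) gauche 2.2; OH(120°)/SH(180°) gauche 2.5 → 4.7 kJ/mol.
SH at 240° (eclipsed): Cl(0°)/Cl(0°) eclipsed 8.4; OH(120°)/H(120°) eclipsed 5.6; H(240°)/SH(240°) eclipsed 5.8 → 19.8 kJ/mol.
SH at 300° (staggered): Cl(0°)/SH(300°) gauche 3.2; Cl(0°)/Cl(60°) gauche 2.2; OH(120°)/Cl(60°) gauche 2.3 → 7.7 kJ/mol.
The minimum (4.7 kJ/mol) occurs with SH at 180°.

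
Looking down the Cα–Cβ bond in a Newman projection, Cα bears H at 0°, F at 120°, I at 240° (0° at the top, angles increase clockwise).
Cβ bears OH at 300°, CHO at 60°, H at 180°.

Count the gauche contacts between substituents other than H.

2

Non-H gauche pairs: F(120°)/CHO(60°); I(240°)/OH(300°) — 2 interactions.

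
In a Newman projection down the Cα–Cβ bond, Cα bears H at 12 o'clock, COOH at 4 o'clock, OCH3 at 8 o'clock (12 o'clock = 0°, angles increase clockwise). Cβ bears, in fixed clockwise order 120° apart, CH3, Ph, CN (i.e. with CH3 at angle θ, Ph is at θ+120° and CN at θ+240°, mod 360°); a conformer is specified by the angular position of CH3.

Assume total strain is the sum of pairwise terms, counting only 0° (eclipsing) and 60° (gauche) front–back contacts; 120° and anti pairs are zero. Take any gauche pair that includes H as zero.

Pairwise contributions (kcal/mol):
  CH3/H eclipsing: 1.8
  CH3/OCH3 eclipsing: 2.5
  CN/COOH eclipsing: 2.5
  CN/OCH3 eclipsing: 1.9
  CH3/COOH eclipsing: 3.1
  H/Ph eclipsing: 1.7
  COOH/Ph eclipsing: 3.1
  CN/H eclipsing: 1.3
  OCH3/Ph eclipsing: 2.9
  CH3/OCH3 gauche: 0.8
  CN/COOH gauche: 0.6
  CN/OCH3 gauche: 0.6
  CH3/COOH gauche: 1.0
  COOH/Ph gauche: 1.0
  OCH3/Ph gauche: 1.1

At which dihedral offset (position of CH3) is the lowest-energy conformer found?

CH3 at 0° (eclipsed): H–CH3 eclipsed, COOH–Ph eclipsed, OCH3–CN eclipsed; 1.8 + 3.1 + 1.9 = 6.8 kcal/mol.
CH3 at 60° (staggered): COOH–CH3 gauche, COOH–Ph gauche, OCH3–Ph gauche, OCH3–CN gauche; 1.0 + 1.0 + 1.1 + 0.6 = 3.7 kcal/mol.
CH3 at 120° (eclipsed): H–CN eclipsed, COOH–CH3 eclipsed, OCH3–Ph eclipsed; 1.3 + 3.1 + 2.9 = 7.3 kcal/mol.
CH3 at 180° (staggered): COOH–CH3 gauche, COOH–CN gauche, OCH3–CH3 gauche, OCH3–Ph gauche; 1.0 + 0.6 + 0.8 + 1.1 = 3.5 kcal/mol.
CH3 at 240° (eclipsed): H–Ph eclipsed, COOH–CN eclipsed, OCH3–CH3 eclipsed; 1.7 + 2.5 + 2.5 = 6.7 kcal/mol.
CH3 at 300° (staggered): COOH–Ph gauche, COOH–CN gauche, OCH3–CH3 gauche, OCH3–CN gauche; 1.0 + 0.6 + 0.8 + 0.6 = 3.0 kcal/mol.
The minimum (3.0 kcal/mol) occurs with CH3 at 300°.

300°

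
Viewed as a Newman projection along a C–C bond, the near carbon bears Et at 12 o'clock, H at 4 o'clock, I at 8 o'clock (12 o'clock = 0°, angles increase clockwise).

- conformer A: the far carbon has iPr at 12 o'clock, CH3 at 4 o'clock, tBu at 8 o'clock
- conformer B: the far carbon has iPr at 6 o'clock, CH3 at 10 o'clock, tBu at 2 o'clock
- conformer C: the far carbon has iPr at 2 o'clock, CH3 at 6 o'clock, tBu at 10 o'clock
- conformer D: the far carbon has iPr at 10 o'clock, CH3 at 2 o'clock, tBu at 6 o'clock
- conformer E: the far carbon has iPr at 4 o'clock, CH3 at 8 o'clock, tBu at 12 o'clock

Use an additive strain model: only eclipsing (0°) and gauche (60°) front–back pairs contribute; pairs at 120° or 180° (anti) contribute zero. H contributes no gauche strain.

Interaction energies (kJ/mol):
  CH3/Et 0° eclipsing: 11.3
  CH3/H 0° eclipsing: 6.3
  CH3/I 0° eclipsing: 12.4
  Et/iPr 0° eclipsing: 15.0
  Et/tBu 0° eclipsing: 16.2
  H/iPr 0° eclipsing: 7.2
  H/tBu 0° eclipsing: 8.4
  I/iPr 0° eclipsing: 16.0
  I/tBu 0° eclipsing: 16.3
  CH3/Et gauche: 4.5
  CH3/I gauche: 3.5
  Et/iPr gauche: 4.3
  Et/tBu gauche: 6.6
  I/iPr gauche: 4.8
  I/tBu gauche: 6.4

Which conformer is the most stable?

B

A is eclipsed. Et at 0° is eclipsed with iPr at 0° (15.0); H at 120° is eclipsed with CH3 at 120° (6.3); I at 240° is eclipsed with tBu at 240° (16.3). Total 37.6 kJ/mol.
B is staggered. Et at 0° is gauche with CH3 at 300° (4.5); Et at 0° is gauche with tBu at 60° (6.6); I at 240° is gauche with iPr at 180° (4.8); I at 240° is gauche with CH3 at 300° (3.5). Total 19.4 kJ/mol.
C is staggered. Et at 0° is gauche with iPr at 60° (4.3); Et at 0° is gauche with tBu at 300° (6.6); I at 240° is gauche with CH3 at 180° (3.5); I at 240° is gauche with tBu at 300° (6.4). Total 20.8 kJ/mol.
D is staggered. Et at 0° is gauche with iPr at 300° (4.3); Et at 0° is gauche with CH3 at 60° (4.5); I at 240° is gauche with iPr at 300° (4.8); I at 240° is gauche with tBu at 180° (6.4). Total 20.0 kJ/mol.
E is eclipsed. Et at 0° is eclipsed with tBu at 0° (16.2); H at 120° is eclipsed with iPr at 120° (7.2); I at 240° is eclipsed with CH3 at 240° (12.4). Total 35.8 kJ/mol.
B has the lowest total (19.4 kJ/mol).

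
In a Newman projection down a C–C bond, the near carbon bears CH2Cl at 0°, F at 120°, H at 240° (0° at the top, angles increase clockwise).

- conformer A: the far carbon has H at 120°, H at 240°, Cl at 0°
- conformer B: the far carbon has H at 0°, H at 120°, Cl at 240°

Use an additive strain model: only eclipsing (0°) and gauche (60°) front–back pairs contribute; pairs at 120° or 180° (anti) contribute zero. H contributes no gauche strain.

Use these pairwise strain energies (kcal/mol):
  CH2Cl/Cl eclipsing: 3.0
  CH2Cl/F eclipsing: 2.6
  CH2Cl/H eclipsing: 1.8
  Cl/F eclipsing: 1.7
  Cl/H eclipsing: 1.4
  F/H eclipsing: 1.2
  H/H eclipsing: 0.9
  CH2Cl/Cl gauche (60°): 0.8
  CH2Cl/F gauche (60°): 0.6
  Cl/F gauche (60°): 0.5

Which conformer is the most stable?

A (eclipsed): CH2Cl(0°)/Cl(0°) eclipsed 3.0; F(120°)/H(120°) eclipsed 1.2; H(240°)/H(240°) eclipsed 0.9 → 5.1 kcal/mol.
B (eclipsed): CH2Cl(0°)/H(0°) eclipsed 1.8; F(120°)/H(120°) eclipsed 1.2; H(240°)/Cl(240°) eclipsed 1.4 → 4.4 kcal/mol.
B has the lowest total (4.4 kcal/mol).

B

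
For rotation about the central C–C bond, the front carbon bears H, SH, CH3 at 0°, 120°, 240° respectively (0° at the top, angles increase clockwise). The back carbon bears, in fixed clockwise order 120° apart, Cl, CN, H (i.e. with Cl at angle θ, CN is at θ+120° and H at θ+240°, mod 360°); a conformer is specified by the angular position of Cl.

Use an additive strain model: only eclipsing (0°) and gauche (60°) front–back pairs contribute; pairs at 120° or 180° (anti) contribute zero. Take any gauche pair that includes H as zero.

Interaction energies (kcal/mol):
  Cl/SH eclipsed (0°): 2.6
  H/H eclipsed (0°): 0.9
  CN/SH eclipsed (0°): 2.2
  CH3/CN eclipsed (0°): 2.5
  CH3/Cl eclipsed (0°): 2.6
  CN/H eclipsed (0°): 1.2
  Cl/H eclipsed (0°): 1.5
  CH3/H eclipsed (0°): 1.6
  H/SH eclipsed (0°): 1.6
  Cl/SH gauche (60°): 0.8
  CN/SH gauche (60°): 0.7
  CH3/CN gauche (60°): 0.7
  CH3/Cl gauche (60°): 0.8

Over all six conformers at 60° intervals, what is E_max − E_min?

Cl at 0° (eclipsed): H–Cl eclipsed, SH–CN eclipsed, CH3–H eclipsed; 1.5 + 2.2 + 1.6 = 5.3 kcal/mol.
Cl at 60° (staggered): SH–Cl gauche, SH–CN gauche, CH3–CN gauche; 0.8 + 0.7 + 0.7 = 2.2 kcal/mol.
Cl at 120° (eclipsed): H–H eclipsed, SH–Cl eclipsed, CH3–CN eclipsed; 0.9 + 2.6 + 2.5 = 6.0 kcal/mol.
Cl at 180° (staggered): SH–Cl gauche, CH3–Cl gauche, CH3–CN gauche; 0.8 + 0.8 + 0.7 = 2.3 kcal/mol.
Cl at 240° (eclipsed): H–CN eclipsed, SH–H eclipsed, CH3–Cl eclipsed; 1.2 + 1.6 + 2.6 = 5.4 kcal/mol.
Cl at 300° (staggered): SH–CN gauche, CH3–Cl gauche; 0.7 + 0.8 = 1.5 kcal/mol.
Max at 120° (6.0 kcal/mol), min at 300° (1.5 kcal/mol); barrier = 4.5 kcal/mol.

4.5 kcal/mol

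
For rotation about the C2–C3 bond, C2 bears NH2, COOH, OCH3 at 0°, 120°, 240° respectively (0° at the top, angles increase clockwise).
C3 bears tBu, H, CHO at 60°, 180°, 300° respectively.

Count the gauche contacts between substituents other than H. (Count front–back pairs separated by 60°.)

Non-H gauche pairs: NH2(0°)/tBu(60°); NH2(0°)/CHO(300°); COOH(120°)/tBu(60°); OCH3(240°)/CHO(300°) — 4 interactions.

4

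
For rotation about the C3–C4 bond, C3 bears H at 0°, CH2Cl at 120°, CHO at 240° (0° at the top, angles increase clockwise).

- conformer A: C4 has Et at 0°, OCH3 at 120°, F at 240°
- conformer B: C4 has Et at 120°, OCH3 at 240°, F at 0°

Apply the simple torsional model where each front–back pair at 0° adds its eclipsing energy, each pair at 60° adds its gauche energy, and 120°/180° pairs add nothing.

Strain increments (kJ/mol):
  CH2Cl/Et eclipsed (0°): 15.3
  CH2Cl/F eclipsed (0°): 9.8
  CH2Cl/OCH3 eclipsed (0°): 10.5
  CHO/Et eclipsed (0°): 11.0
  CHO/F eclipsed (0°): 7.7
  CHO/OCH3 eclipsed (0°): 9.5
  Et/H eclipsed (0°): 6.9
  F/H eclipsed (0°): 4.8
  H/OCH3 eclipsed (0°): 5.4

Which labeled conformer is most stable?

A is eclipsed. H at 0° is eclipsed with Et at 0° (6.9); CH2Cl at 120° is eclipsed with OCH3 at 120° (10.5); CHO at 240° is eclipsed with F at 240° (7.7). Total 25.1 kJ/mol.
B is eclipsed. H at 0° is eclipsed with F at 0° (4.8); CH2Cl at 120° is eclipsed with Et at 120° (15.3); CHO at 240° is eclipsed with OCH3 at 240° (9.5). Total 29.6 kJ/mol.
A has the lowest total (25.1 kJ/mol).

A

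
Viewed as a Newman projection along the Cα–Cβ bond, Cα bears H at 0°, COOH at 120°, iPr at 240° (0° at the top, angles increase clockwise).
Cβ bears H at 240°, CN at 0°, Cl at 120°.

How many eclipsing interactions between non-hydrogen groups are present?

Non-H eclipsing pairs: COOH(120°)/Cl(120°) — 1 interaction.

1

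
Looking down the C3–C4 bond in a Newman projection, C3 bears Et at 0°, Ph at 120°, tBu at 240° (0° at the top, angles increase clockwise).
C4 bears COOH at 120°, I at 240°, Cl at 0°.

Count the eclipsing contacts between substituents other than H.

3

Non-H eclipsing pairs: Et(0°)/Cl(0°); Ph(120°)/COOH(120°); tBu(240°)/I(240°) — 3 interactions.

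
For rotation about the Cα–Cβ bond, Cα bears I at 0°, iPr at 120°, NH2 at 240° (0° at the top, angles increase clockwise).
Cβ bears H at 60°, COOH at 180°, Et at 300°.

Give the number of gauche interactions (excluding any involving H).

Non-H gauche pairs: I(0°)/Et(300°); iPr(120°)/COOH(180°); NH2(240°)/COOH(180°); NH2(240°)/Et(300°) — 4 interactions.

4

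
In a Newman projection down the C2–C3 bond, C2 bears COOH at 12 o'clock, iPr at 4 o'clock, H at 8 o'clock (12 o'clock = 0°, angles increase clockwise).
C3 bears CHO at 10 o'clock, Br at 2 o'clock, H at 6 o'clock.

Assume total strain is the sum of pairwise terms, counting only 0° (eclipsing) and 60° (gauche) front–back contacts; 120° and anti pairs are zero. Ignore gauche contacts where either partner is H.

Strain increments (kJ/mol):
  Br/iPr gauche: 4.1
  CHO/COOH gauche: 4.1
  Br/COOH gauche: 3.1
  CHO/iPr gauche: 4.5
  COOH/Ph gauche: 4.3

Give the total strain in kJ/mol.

This conformer is staggered. COOH at 0° is gauche with CHO at 300° (4.1); COOH at 0° is gauche with Br at 60° (3.1); iPr at 120° is gauche with Br at 60° (4.1). Total 11.3 kJ/mol.

11.3 kJ/mol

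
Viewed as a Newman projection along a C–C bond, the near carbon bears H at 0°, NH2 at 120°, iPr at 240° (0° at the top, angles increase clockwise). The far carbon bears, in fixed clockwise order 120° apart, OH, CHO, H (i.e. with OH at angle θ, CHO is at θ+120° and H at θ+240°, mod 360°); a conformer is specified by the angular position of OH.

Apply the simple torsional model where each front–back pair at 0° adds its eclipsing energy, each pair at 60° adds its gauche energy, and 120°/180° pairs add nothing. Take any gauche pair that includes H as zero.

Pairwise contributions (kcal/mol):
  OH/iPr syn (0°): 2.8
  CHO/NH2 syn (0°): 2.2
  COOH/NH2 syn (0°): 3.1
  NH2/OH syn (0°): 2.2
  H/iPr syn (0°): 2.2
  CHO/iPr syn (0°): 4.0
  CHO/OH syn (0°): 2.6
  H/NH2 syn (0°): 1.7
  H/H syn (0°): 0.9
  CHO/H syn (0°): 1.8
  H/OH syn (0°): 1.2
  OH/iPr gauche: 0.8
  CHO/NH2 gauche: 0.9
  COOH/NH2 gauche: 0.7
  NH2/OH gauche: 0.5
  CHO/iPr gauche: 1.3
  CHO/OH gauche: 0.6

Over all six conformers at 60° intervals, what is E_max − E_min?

5.4 kcal/mol

OH at 0° (eclipsed): H(0°)/OH(0°) eclipsed 1.2; NH2(120°)/CHO(120°) eclipsed 2.2; iPr(240°)/H(240°) eclipsed 2.2 → 5.6 kcal/mol.
OH at 60° (staggered): NH2(120°)/OH(60°) gauche 0.5; NH2(120°)/CHO(180°) gauche 0.9; iPr(240°)/CHO(180°) gauche 1.3 → 2.7 kcal/mol.
OH at 120° (eclipsed): H(0°)/H(0°) eclipsed 0.9; NH2(120°)/OH(120°) eclipsed 2.2; iPr(240°)/CHO(240°) eclipsed 4.0 → 7.1 kcal/mol.
OH at 180° (staggered): NH2(120°)/OH(180°) gauche 0.5; iPr(240°)/OH(180°) gauche 0.8; iPr(240°)/CHO(300°) gauche 1.3 → 2.6 kcal/mol.
OH at 240° (eclipsed): H(0°)/CHO(0°) eclipsed 1.8; NH2(120°)/H(120°) eclipsed 1.7; iPr(240°)/OH(240°) eclipsed 2.8 → 6.3 kcal/mol.
OH at 300° (staggered): NH2(120°)/CHO(60°) gauche 0.9; iPr(240°)/OH(300°) gauche 0.8 → 1.7 kcal/mol.
Max at 120° (7.1 kcal/mol), min at 300° (1.7 kcal/mol); barrier = 5.4 kcal/mol.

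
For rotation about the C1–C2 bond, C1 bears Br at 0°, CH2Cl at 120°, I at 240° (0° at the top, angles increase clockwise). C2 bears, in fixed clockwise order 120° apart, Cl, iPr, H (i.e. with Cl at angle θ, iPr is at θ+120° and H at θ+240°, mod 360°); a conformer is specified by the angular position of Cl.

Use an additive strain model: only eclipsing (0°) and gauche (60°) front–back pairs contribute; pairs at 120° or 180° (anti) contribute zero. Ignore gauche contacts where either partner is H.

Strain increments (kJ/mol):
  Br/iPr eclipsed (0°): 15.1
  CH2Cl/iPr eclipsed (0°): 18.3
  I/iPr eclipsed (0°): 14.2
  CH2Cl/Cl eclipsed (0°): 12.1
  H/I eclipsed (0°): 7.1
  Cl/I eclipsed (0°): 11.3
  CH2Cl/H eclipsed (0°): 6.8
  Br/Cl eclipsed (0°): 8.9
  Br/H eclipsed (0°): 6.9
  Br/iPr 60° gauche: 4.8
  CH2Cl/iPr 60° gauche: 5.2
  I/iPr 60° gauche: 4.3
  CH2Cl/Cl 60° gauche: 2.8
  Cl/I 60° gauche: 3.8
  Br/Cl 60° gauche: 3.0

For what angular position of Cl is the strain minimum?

Cl at 0° (eclipsed): Br(0°)/Cl(0°) eclipsed 8.9; CH2Cl(120°)/iPr(120°) eclipsed 18.3; I(240°)/H(240°) eclipsed 7.1 → 34.3 kJ/mol.
Cl at 60° (staggered): Br(0°)/Cl(60°) gauche 3.0; CH2Cl(120°)/Cl(60°) gauche 2.8; CH2Cl(120°)/iPr(180°) gauche 5.2; I(240°)/iPr(180°) gauche 4.3 → 15.3 kJ/mol.
Cl at 120° (eclipsed): Br(0°)/H(0°) eclipsed 6.9; CH2Cl(120°)/Cl(120°) eclipsed 12.1; I(240°)/iPr(240°) eclipsed 14.2 → 33.2 kJ/mol.
Cl at 180° (staggered): Br(0°)/iPr(300°) gauche 4.8; CH2Cl(120°)/Cl(180°) gauche 2.8; I(240°)/Cl(180°) gauche 3.8; I(240°)/iPr(300°) gauche 4.3 → 15.7 kJ/mol.
Cl at 240° (eclipsed): Br(0°)/iPr(0°) eclipsed 15.1; CH2Cl(120°)/H(120°) eclipsed 6.8; I(240°)/Cl(240°) eclipsed 11.3 → 33.2 kJ/mol.
Cl at 300° (staggered): Br(0°)/Cl(300°) gauche 3.0; Br(0°)/iPr(60°) gauche 4.8; CH2Cl(120°)/iPr(60°) gauche 5.2; I(240°)/Cl(300°) gauche 3.8 → 16.8 kJ/mol.
The minimum (15.3 kJ/mol) occurs with Cl at 60°.

60°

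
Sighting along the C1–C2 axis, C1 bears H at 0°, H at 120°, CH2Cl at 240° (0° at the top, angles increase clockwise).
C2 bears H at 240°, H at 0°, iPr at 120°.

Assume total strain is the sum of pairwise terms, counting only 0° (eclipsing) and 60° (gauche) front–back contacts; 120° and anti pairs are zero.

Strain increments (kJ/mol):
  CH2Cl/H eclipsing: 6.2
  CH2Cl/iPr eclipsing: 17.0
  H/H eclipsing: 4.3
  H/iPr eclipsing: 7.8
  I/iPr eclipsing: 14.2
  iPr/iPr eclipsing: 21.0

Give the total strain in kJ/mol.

18.3 kJ/mol

This conformer (eclipsed): H(0°)/H(0°) eclipsed 4.3; H(120°)/iPr(120°) eclipsed 7.8; CH2Cl(240°)/H(240°) eclipsed 6.2 → 18.3 kJ/mol.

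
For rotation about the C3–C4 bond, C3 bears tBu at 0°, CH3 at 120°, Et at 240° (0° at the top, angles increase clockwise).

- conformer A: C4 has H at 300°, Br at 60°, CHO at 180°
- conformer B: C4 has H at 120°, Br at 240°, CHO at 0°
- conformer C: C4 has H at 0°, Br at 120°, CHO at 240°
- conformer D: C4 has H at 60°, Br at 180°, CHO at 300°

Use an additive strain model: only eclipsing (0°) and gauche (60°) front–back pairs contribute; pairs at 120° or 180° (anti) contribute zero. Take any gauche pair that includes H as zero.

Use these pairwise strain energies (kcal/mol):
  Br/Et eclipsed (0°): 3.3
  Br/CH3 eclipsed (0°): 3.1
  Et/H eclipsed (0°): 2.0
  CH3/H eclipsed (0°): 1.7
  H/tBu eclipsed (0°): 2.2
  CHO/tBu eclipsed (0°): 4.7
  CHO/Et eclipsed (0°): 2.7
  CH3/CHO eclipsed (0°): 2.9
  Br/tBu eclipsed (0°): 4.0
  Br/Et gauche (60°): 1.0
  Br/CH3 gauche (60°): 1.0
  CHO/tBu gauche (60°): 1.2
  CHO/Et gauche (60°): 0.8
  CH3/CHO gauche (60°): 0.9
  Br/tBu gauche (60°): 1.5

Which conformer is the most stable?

D

A (staggered): tBu(0°)/Br(60°) gauche 1.5; CH3(120°)/Br(60°) gauche 1.0; CH3(120°)/CHO(180°) gauche 0.9; Et(240°)/CHO(180°) gauche 0.8 → 4.2 kcal/mol.
B (eclipsed): tBu(0°)/CHO(0°) eclipsed 4.7; CH3(120°)/H(120°) eclipsed 1.7; Et(240°)/Br(240°) eclipsed 3.3 → 9.7 kcal/mol.
C (eclipsed): tBu(0°)/H(0°) eclipsed 2.2; CH3(120°)/Br(120°) eclipsed 3.1; Et(240°)/CHO(240°) eclipsed 2.7 → 8.0 kcal/mol.
D (staggered): tBu(0°)/CHO(300°) gauche 1.2; CH3(120°)/Br(180°) gauche 1.0; Et(240°)/Br(180°) gauche 1.0; Et(240°)/CHO(300°) gauche 0.8 → 4.0 kcal/mol.
D has the lowest total (4.0 kcal/mol).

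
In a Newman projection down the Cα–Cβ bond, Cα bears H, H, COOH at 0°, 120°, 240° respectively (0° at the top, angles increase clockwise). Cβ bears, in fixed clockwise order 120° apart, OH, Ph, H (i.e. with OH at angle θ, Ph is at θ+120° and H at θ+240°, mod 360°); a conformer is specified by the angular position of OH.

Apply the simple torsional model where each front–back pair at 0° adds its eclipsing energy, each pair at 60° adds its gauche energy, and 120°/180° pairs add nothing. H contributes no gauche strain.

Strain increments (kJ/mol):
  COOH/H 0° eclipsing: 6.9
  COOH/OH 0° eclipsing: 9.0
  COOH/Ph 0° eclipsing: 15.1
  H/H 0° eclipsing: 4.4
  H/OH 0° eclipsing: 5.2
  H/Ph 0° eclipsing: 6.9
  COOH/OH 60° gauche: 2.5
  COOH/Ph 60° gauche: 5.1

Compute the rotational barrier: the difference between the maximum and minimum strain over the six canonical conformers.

22.2 kJ/mol

OH at 0° is eclipsed. H at 0° is eclipsed with OH at 0° (5.2); H at 120° is eclipsed with Ph at 120° (6.9); COOH at 240° is eclipsed with H at 240° (6.9). Total 19.0 kJ/mol.
OH at 60° is staggered. COOH at 240° is gauche with Ph at 180° (5.1). Total 5.1 kJ/mol.
OH at 120° is eclipsed. H at 0° is eclipsed with H at 0° (4.4); H at 120° is eclipsed with OH at 120° (5.2); COOH at 240° is eclipsed with Ph at 240° (15.1). Total 24.7 kJ/mol.
OH at 180° is staggered. COOH at 240° is gauche with OH at 180° (2.5); COOH at 240° is gauche with Ph at 300° (5.1). Total 7.6 kJ/mol.
OH at 240° is eclipsed. H at 0° is eclipsed with Ph at 0° (6.9); H at 120° is eclipsed with H at 120° (4.4); COOH at 240° is eclipsed with OH at 240° (9.0). Total 20.3 kJ/mol.
OH at 300° is staggered. COOH at 240° is gauche with OH at 300° (2.5). Total 2.5 kJ/mol.
Max at 120° (24.7 kJ/mol), min at 300° (2.5 kJ/mol); barrier = 22.2 kJ/mol.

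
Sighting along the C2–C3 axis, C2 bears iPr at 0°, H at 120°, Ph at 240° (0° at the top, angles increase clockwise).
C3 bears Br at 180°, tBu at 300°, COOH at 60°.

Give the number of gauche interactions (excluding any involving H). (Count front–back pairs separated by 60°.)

Non-H gauche pairs: iPr(0°)/tBu(300°); iPr(0°)/COOH(60°); Ph(240°)/Br(180°); Ph(240°)/tBu(300°) — 4 interactions.

4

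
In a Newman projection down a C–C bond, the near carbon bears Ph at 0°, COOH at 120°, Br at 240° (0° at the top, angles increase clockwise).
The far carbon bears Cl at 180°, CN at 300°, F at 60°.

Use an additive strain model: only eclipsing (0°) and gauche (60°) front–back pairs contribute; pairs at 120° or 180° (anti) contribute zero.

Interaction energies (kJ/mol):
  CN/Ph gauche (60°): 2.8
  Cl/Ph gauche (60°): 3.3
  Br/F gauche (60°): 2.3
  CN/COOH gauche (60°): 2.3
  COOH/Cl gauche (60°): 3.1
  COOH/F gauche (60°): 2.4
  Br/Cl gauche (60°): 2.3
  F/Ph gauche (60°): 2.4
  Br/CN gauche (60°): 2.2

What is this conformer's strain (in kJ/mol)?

15.2 kJ/mol

This conformer (staggered): Ph–CN gauche, Ph–F gauche, COOH–Cl gauche, COOH–F gauche, Br–Cl gauche, Br–CN gauche; 2.8 + 2.4 + 3.1 + 2.4 + 2.3 + 2.2 = 15.2 kJ/mol.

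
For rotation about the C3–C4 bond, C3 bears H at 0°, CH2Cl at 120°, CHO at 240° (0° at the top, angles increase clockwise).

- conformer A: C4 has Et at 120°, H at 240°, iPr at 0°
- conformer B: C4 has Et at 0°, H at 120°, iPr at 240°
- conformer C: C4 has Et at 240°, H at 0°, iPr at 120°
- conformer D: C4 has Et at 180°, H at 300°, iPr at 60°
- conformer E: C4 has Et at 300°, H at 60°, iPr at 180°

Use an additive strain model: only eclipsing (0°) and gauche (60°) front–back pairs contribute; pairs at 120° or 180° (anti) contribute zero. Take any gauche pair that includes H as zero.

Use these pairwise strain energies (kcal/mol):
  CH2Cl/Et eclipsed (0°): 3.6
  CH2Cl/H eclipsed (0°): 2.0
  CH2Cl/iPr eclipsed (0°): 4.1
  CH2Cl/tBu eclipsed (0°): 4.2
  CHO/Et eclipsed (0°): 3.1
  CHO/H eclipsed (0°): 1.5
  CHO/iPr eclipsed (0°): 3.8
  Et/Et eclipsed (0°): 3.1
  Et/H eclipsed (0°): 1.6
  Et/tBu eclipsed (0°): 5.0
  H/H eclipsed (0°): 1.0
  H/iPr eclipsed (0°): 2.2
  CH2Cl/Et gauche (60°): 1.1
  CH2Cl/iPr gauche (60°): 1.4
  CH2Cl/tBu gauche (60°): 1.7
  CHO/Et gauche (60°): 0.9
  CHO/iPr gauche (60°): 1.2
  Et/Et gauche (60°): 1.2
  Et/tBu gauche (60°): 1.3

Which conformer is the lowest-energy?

D

A (eclipsed): H–iPr eclipsed, CH2Cl–Et eclipsed, CHO–H eclipsed; 2.2 + 3.6 + 1.5 = 7.3 kcal/mol.
B (eclipsed): H–Et eclipsed, CH2Cl–H eclipsed, CHO–iPr eclipsed; 1.6 + 2.0 + 3.8 = 7.4 kcal/mol.
C (eclipsed): H–H eclipsed, CH2Cl–iPr eclipsed, CHO–Et eclipsed; 1.0 + 4.1 + 3.1 = 8.2 kcal/mol.
D (staggered): CH2Cl–Et gauche, CH2Cl–iPr gauche, CHO–Et gauche; 1.1 + 1.4 + 0.9 = 3.4 kcal/mol.
E (staggered): CH2Cl–iPr gauche, CHO–Et gauche, CHO–iPr gauche; 1.4 + 0.9 + 1.2 = 3.5 kcal/mol.
D has the lowest total (3.4 kcal/mol).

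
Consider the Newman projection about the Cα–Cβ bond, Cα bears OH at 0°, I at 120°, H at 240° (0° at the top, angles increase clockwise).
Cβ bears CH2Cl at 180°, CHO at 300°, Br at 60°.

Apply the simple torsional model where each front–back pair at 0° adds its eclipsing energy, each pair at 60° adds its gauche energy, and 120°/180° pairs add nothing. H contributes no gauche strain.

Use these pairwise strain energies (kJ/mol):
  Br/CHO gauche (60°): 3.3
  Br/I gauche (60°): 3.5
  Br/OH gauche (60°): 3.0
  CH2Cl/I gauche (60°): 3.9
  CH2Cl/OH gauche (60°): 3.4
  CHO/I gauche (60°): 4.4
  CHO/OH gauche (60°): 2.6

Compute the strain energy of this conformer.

This conformer is staggered. OH at 0° is gauche with CHO at 300° (2.6); OH at 0° is gauche with Br at 60° (3.0); I at 120° is gauche with CH2Cl at 180° (3.9); I at 120° is gauche with Br at 60° (3.5). Total 13.0 kJ/mol.

13.0 kJ/mol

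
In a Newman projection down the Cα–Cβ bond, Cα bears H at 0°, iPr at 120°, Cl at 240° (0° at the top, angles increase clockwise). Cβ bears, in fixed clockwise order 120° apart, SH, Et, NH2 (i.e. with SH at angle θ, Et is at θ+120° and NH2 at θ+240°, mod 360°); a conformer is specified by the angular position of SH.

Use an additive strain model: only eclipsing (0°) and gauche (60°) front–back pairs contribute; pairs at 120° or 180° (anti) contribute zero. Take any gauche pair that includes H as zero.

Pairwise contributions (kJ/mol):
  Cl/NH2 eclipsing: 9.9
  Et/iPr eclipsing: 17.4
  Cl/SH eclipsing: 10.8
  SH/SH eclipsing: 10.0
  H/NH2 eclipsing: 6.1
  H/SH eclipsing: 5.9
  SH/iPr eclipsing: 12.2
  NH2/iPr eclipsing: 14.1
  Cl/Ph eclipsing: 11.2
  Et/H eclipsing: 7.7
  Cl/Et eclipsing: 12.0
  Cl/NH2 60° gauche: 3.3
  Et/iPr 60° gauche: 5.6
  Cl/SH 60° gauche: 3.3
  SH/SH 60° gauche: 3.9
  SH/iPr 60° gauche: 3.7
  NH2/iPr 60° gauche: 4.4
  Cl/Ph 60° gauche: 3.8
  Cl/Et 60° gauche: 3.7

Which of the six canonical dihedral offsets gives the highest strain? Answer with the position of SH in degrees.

SH at 0° is eclipsed. H at 0° is eclipsed with SH at 0° (5.9); iPr at 120° is eclipsed with Et at 120° (17.4); Cl at 240° is eclipsed with NH2 at 240° (9.9). Total 33.2 kJ/mol.
SH at 60° is staggered. iPr at 120° is gauche with SH at 60° (3.7); iPr at 120° is gauche with Et at 180° (5.6); Cl at 240° is gauche with Et at 180° (3.7); Cl at 240° is gauche with NH2 at 300° (3.3). Total 16.3 kJ/mol.
SH at 120° is eclipsed. H at 0° is eclipsed with NH2 at 0° (6.1); iPr at 120° is eclipsed with SH at 120° (12.2); Cl at 240° is eclipsed with Et at 240° (12.0). Total 30.3 kJ/mol.
SH at 180° is staggered. iPr at 120° is gauche with SH at 180° (3.7); iPr at 120° is gauche with NH2 at 60° (4.4); Cl at 240° is gauche with SH at 180° (3.3); Cl at 240° is gauche with Et at 300° (3.7). Total 15.1 kJ/mol.
SH at 240° is eclipsed. H at 0° is eclipsed with Et at 0° (7.7); iPr at 120° is eclipsed with NH2 at 120° (14.1); Cl at 240° is eclipsed with SH at 240° (10.8). Total 32.6 kJ/mol.
SH at 300° is staggered. iPr at 120° is gauche with Et at 60° (5.6); iPr at 120° is gauche with NH2 at 180° (4.4); Cl at 240° is gauche with SH at 300° (3.3); Cl at 240° is gauche with NH2 at 180° (3.3). Total 16.6 kJ/mol.
The maximum (33.2 kJ/mol) occurs with SH at 0°.

0°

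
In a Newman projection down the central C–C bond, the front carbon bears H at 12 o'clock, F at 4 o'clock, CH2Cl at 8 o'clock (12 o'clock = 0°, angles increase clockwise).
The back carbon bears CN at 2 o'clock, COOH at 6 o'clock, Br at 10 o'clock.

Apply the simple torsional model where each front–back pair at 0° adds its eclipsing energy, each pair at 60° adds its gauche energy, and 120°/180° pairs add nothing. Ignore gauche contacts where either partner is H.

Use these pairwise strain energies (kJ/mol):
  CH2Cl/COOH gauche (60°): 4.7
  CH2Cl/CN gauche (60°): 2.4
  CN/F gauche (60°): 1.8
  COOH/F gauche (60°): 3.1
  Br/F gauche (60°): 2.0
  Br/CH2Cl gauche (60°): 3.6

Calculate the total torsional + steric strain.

This conformer is staggered. F at 120° is gauche with CN at 60° (1.8); F at 120° is gauche with COOH at 180° (3.1); CH2Cl at 240° is gauche with COOH at 180° (4.7); CH2Cl at 240° is gauche with Br at 300° (3.6). Total 13.2 kJ/mol.

13.2 kJ/mol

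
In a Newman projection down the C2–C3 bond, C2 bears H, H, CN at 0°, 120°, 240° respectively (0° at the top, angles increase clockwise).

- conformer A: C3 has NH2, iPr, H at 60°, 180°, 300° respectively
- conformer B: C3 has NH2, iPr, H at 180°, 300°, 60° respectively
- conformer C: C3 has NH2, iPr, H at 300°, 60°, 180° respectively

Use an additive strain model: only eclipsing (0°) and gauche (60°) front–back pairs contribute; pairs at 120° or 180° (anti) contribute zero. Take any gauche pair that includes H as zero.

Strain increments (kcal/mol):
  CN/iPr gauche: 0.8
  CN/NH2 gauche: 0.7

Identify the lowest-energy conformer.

C

A is staggered. CN at 240° is gauche with iPr at 180° (0.8). Total 0.8 kcal/mol.
B is staggered. CN at 240° is gauche with NH2 at 180° (0.7); CN at 240° is gauche with iPr at 300° (0.8). Total 1.5 kcal/mol.
C is staggered. CN at 240° is gauche with NH2 at 300° (0.7). Total 0.7 kcal/mol.
C has the lowest total (0.7 kcal/mol).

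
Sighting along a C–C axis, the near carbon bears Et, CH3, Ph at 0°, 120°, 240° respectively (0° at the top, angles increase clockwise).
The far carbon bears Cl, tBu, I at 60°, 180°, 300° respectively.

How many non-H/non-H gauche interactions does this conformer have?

6

Non-H gauche pairs: Et(0°)/Cl(60°); Et(0°)/I(300°); CH3(120°)/Cl(60°); CH3(120°)/tBu(180°); Ph(240°)/tBu(180°); Ph(240°)/I(300°) — 6 interactions.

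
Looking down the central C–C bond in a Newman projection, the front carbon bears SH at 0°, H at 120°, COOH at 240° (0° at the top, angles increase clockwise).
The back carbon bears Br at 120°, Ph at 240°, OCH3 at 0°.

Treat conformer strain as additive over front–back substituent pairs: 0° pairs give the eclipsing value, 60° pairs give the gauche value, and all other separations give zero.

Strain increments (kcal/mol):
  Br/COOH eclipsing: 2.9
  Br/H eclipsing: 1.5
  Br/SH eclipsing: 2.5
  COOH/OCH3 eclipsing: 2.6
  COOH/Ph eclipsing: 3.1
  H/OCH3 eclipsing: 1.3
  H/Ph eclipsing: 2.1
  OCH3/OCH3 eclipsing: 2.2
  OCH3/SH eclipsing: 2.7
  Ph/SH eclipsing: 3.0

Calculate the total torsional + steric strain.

This conformer (eclipsed): SH–OCH3 eclipsed, H–Br eclipsed, COOH–Ph eclipsed; 2.7 + 1.5 + 3.1 = 7.3 kcal/mol.

7.3 kcal/mol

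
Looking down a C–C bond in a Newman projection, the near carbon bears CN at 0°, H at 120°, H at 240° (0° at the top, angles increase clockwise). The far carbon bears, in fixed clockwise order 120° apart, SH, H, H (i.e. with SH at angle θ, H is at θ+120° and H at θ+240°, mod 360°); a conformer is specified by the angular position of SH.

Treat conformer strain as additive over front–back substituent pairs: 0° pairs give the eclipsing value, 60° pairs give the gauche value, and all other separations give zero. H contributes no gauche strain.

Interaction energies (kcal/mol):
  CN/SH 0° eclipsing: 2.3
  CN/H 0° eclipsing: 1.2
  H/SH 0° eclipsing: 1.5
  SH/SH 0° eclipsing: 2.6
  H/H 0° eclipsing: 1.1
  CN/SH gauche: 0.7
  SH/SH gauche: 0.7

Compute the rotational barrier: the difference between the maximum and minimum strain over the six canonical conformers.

SH at 0° (eclipsed): CN–SH eclipsed, H–H eclipsed, H–H eclipsed; 2.3 + 1.1 + 1.1 = 4.5 kcal/mol.
SH at 60° (staggered): CN–SH gauche; 0.7 = 0.7 kcal/mol.
SH at 120° (eclipsed): CN–H eclipsed, H–SH eclipsed, H–H eclipsed; 1.2 + 1.5 + 1.1 = 3.8 kcal/mol.
SH at 180° (staggered): no non-H gauche contacts → 0.0 kcal/mol.
SH at 240° (eclipsed): CN–H eclipsed, H–H eclipsed, H–SH eclipsed; 1.2 + 1.1 + 1.5 = 3.8 kcal/mol.
SH at 300° (staggered): CN–SH gauche; 0.7 = 0.7 kcal/mol.
Max at 0° (4.5 kcal/mol), min at 180° (0.0 kcal/mol); barrier = 4.5 kcal/mol.

4.5 kcal/mol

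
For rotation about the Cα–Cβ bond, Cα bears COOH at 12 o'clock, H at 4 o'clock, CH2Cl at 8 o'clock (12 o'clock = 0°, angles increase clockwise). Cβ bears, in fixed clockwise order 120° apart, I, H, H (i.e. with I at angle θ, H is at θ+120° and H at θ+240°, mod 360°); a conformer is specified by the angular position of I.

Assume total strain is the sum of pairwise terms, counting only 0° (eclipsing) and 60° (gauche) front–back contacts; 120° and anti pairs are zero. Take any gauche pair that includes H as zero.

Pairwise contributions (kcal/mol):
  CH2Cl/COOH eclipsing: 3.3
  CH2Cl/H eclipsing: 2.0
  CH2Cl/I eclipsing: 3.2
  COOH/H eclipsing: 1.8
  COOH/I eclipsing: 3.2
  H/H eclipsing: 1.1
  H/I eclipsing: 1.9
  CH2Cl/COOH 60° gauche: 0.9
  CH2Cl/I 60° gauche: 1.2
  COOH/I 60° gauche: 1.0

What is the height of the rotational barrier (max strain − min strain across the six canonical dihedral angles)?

I at 0° (eclipsed): COOH–I eclipsed, H–H eclipsed, CH2Cl–H eclipsed; 3.2 + 1.1 + 2.0 = 6.3 kcal/mol.
I at 60° (staggered): COOH–I gauche; 1.0 = 1.0 kcal/mol.
I at 120° (eclipsed): COOH–H eclipsed, H–I eclipsed, CH2Cl–H eclipsed; 1.8 + 1.9 + 2.0 = 5.7 kcal/mol.
I at 180° (staggered): CH2Cl–I gauche; 1.2 = 1.2 kcal/mol.
I at 240° (eclipsed): COOH–H eclipsed, H–H eclipsed, CH2Cl–I eclipsed; 1.8 + 1.1 + 3.2 = 6.1 kcal/mol.
I at 300° (staggered): COOH–I gauche, CH2Cl–I gauche; 1.0 + 1.2 = 2.2 kcal/mol.
Max at 0° (6.3 kcal/mol), min at 60° (1.0 kcal/mol); barrier = 5.3 kcal/mol.

5.3 kcal/mol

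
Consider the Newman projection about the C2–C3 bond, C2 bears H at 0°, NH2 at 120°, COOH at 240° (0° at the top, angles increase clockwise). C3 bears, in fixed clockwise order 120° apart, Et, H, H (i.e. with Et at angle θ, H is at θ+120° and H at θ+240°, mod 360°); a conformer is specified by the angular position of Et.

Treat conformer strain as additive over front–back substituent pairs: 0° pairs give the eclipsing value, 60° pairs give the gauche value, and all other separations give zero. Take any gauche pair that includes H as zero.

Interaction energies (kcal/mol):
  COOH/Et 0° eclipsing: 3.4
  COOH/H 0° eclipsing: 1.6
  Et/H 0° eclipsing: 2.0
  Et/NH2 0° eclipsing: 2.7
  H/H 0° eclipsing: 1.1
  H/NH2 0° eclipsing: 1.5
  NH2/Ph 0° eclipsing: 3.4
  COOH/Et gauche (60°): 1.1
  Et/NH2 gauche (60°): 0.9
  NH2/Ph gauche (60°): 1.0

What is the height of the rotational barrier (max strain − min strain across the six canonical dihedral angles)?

5.1 kcal/mol

Et at 0° is eclipsed. H at 0° is eclipsed with Et at 0° (2.0); NH2 at 120° is eclipsed with H at 120° (1.5); COOH at 240° is eclipsed with H at 240° (1.6). Total 5.1 kcal/mol.
Et at 60° is staggered. NH2 at 120° is gauche with Et at 60° (0.9). Total 0.9 kcal/mol.
Et at 120° is eclipsed. H at 0° is eclipsed with H at 0° (1.1); NH2 at 120° is eclipsed with Et at 120° (2.7); COOH at 240° is eclipsed with H at 240° (1.6). Total 5.4 kcal/mol.
Et at 180° is staggered. NH2 at 120° is gauche with Et at 180° (0.9); COOH at 240° is gauche with Et at 180° (1.1). Total 2.0 kcal/mol.
Et at 240° is eclipsed. H at 0° is eclipsed with H at 0° (1.1); NH2 at 120° is eclipsed with H at 120° (1.5); COOH at 240° is eclipsed with Et at 240° (3.4). Total 6.0 kcal/mol.
Et at 300° is staggered. COOH at 240° is gauche with Et at 300° (1.1). Total 1.1 kcal/mol.
Max at 240° (6.0 kcal/mol), min at 60° (0.9 kcal/mol); barrier = 5.1 kcal/mol.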